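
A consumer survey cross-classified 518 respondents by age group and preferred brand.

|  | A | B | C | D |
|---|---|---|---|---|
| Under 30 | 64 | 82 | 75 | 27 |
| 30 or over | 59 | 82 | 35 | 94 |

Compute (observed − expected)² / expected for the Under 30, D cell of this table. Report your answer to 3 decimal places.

Row total (Under 30) = 248; column total (D) = 121; N = 518.
Expected count E = 248 × 121 / 518 = 57.9305.
Contribution = (O − E)²/E = (27 − 57.9305)² / 57.9305 = 16.515.

16.515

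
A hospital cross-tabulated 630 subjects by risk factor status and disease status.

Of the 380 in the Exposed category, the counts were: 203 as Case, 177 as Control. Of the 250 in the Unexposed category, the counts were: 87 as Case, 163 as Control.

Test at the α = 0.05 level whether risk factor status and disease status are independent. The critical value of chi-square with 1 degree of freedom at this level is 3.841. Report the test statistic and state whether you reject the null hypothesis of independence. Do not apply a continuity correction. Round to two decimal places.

21.05; reject H₀

Row totals: 380, 250. Column totals: 290, 340. Grand total N = 630.
Expected counts (row total × column total / N):
  Exposed, Case: 380×290/630 = 174.921
  Exposed, Control: 380×340/630 = 205.079
  Unexposed, Case: 250×290/630 = 115.079
  Unexposed, Control: 250×340/630 = 134.921
Contributions (O − E)²/E:
  (203 − 174.921)²/174.921 = 4.5074
  (177 − 205.079)²/205.079 = 3.8445
  (87 − 115.079)²/115.079 = 6.8512
  (163 − 134.921)²/134.921 = 5.8436
χ² = 4.5074 + 3.8445 + 6.8512 + 5.8436 = 21.05
df = (2−1)(2−1) = 1. Since 21.05 > 3.841, reject the null hypothesis of independence at α = 0.05.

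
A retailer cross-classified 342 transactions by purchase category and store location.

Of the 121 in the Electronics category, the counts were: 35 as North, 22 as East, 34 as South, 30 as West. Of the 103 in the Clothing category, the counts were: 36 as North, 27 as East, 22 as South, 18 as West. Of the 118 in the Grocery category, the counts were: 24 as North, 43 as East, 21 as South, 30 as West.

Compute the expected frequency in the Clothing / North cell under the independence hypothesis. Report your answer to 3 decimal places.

28.611

Row total (Clothing) = 103; column total (North) = 95; grand total N = 342.
Expected count = (row total × column total) / N = 103 × 95 / 342 = 28.611.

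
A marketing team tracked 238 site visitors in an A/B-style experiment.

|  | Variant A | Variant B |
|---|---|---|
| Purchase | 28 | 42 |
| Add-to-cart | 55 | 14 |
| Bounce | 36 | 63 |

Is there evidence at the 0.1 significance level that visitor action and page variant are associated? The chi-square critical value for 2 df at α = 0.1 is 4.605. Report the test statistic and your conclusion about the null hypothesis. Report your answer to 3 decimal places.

Row totals: 70, 69, 99. Column totals: 119, 119. Grand total N = 238.
Expected counts (row total × column total / N):
  Purchase, Variant A: 70×119/238 = 35.0000
  Purchase, Variant B: 70×119/238 = 35.0000
  Add-to-cart, Variant A: 69×119/238 = 34.5000
  Add-to-cart, Variant B: 69×119/238 = 34.5000
  Bounce, Variant A: 99×119/238 = 49.5000
  Bounce, Variant B: 99×119/238 = 49.5000
Contributions (O − E)²/E:
  (28 − 35.0000)²/35.0000 = 1.4000
  (42 − 35.0000)²/35.0000 = 1.4000
  (55 − 34.5000)²/34.5000 = 12.1812
  (14 − 34.5000)²/34.5000 = 12.1812
  (36 − 49.5000)²/49.5000 = 3.6818
  (63 − 49.5000)²/49.5000 = 3.6818
χ² = 1.4000 + 1.4000 + 12.1812 + 12.1812 + 3.6818 + 3.6818 = 34.526
df = (3−1)(2−1) = 2. Since 34.526 > 4.605, reject the null hypothesis of independence at α = 0.1.

34.526; reject H₀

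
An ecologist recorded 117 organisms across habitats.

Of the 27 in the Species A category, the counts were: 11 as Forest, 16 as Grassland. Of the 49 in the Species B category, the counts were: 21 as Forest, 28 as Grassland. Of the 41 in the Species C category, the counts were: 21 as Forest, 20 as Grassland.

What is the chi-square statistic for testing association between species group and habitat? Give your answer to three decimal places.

0.924

Row totals: 27, 49, 41. Column totals: 53, 64. Grand total N = 117.
Expected counts (row total × column total / N):
  Species A, Forest: 27×53/117 = 12.2308
  Species A, Grassland: 27×64/117 = 14.7692
  Species B, Forest: 49×53/117 = 22.1966
  Species B, Grassland: 49×64/117 = 26.8034
  Species C, Forest: 41×53/117 = 18.5726
  Species C, Grassland: 41×64/117 = 22.4274
Contributions (O − E)²/E:
  (11 − 12.2308)²/12.2308 = 0.1239
  (16 − 14.7692)²/14.7692 = 0.1026
  (21 − 22.1966)²/22.1966 = 0.0645
  (28 − 26.8034)²/26.8034 = 0.0534
  (21 − 18.5726)²/18.5726 = 0.3173
  (20 − 22.4274)²/22.4274 = 0.2627
χ² = 0.1239 + 0.1026 + 0.0645 + 0.0534 + 0.3173 + 0.2627 = 0.924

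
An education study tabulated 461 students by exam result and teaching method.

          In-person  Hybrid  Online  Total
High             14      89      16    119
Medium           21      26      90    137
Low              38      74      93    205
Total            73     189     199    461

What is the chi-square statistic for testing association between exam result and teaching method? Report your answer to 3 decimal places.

Grand total N = 461.
Expected counts (row total × column total / N):
  High, In-person: 119×73/461 = 18.8438
  High, Hybrid: 119×189/461 = 48.7874
  High, Online: 119×199/461 = 51.3688
  Medium, In-person: 137×73/461 = 21.6941
  Medium, Hybrid: 137×189/461 = 56.1670
  Medium, Online: 137×199/461 = 59.1388
  Low, In-person: 205×73/461 = 32.4620
  Low, Hybrid: 205×189/461 = 84.0456
  Low, Online: 205×199/461 = 88.4924
Contributions (O − E)²/E:
  (14 − 18.8438)²/18.8438 = 1.2451
  (89 − 48.7874)²/48.7874 = 33.1449
  (16 − 51.3688)²/51.3688 = 24.3524
  (21 − 21.6941)²/21.6941 = 0.0222
  (26 − 56.1670)²/56.1670 = 16.2025
  (90 − 59.1388)²/59.1388 = 16.1047
  (38 − 32.4620)²/32.4620 = 0.9448
  (74 − 84.0456)²/84.0456 = 1.2007
  (93 − 88.4924)²/88.4924 = 0.2296
χ² = 1.2451 + 33.1449 + 24.3524 + 0.0222 + 16.2025 + 16.1047 + 0.9448 + 1.2007 + 0.2296 = 93.447

93.447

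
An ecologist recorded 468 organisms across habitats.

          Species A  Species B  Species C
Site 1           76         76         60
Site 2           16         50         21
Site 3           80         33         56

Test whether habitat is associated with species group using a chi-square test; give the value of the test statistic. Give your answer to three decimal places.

Row totals: 212, 87, 169. Column totals: 172, 159, 137. Grand total N = 468.
Expected counts (row total × column total / N):
  Site 1, Species A: 212×172/468 = 77.9145
  Site 1, Species B: 212×159/468 = 72.0256
  Site 1, Species C: 212×137/468 = 62.0598
  Site 2, Species A: 87×172/468 = 31.9744
  Site 2, Species B: 87×159/468 = 29.5577
  Site 2, Species C: 87×137/468 = 25.4679
  Site 3, Species A: 169×172/468 = 62.1111
  Site 3, Species B: 169×159/468 = 57.4167
  Site 3, Species C: 169×137/468 = 49.4722
Contributions (O − E)²/E:
  (76 − 77.9145)²/77.9145 = 0.0470
  (76 − 72.0256)²/72.0256 = 0.2193
  (60 − 62.0598)²/62.0598 = 0.0684
  (16 − 31.9744)²/31.9744 = 7.9808
  (50 − 29.5577)²/29.5577 = 14.1380
  (21 − 25.4679)²/25.4679 = 0.7838
  (80 − 62.1111)²/62.1111 = 5.1523
  (33 − 57.4167)²/57.4167 = 10.3833
  (56 − 49.4722)²/49.4722 = 0.8613
χ² = 0.0470 + 0.2193 + 0.0684 + 7.9808 + 14.1380 + 0.7838 + 5.1523 + 10.3833 + 0.8613 = 39.634

39.634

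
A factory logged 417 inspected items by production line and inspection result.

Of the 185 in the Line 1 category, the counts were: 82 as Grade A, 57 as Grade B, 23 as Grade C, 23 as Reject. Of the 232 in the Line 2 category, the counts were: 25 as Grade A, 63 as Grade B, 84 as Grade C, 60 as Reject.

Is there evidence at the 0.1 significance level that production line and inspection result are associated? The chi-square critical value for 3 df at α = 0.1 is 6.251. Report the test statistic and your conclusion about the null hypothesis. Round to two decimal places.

77.62; reject H₀

Row totals: 185, 232. Column totals: 107, 120, 107, 83. Grand total N = 417.
Expected counts (row total × column total / N):
  Line 1, Grade A: 185×107/417 = 47.470
  Line 1, Grade B: 185×120/417 = 53.237
  Line 1, Grade C: 185×107/417 = 47.470
  Line 1, Reject: 185×83/417 = 36.823
  Line 2, Grade A: 232×107/417 = 59.530
  Line 2, Grade B: 232×120/417 = 66.763
  Line 2, Grade C: 232×107/417 = 59.530
  Line 2, Reject: 232×83/417 = 46.177
Contributions (O − E)²/E:
  (82 − 47.470)²/47.470 = 25.1174
  (57 − 53.237)²/53.237 = 0.2660
  (23 − 47.470)²/47.470 = 12.6139
  (23 − 36.823)²/36.823 = 5.1890
  (25 − 59.530)²/59.530 = 20.0289
  (63 − 66.763)²/66.763 = 0.2121
  (84 − 59.530)²/59.530 = 10.0585
  (60 − 46.177)²/46.177 = 4.1379
χ² = 25.1174 + 0.2660 + 12.6139 + 5.1890 + 20.0289 + 0.2121 + 10.0585 + 4.1379 = 77.62
df = (2−1)(4−1) = 3. Since 77.62 > 6.251, reject the null hypothesis of independence at α = 0.1.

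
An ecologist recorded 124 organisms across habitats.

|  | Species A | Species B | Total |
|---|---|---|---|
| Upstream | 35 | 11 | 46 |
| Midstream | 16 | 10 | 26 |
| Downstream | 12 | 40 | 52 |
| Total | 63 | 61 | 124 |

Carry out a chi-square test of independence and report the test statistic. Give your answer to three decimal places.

Grand total N = 124.
Expected counts (row total × column total / N):
  Upstream, Species A: 46×63/124 = 23.3710
  Upstream, Species B: 46×61/124 = 22.6290
  Midstream, Species A: 26×63/124 = 13.2097
  Midstream, Species B: 26×61/124 = 12.7903
  Downstream, Species A: 52×63/124 = 26.4194
  Downstream, Species B: 52×61/124 = 25.5806
Contributions (O − E)²/E:
  (35 − 23.3710)²/23.3710 = 5.7864
  (11 − 22.6290)²/22.6290 = 5.9761
  (16 − 13.2097)²/13.2097 = 0.5894
  (10 − 12.7903)²/12.7903 = 0.6087
  (12 − 26.4194)²/26.4194 = 7.8699
  (40 − 25.5806)²/25.5806 = 8.1280
χ² = 5.7864 + 5.9761 + 0.5894 + 0.6087 + 7.8699 + 8.1280 = 28.959

28.959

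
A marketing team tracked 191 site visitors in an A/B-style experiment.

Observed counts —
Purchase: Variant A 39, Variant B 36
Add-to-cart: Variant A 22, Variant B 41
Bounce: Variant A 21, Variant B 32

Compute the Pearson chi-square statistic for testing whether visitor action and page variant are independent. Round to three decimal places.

Row totals: 75, 63, 53. Column totals: 82, 109. Grand total N = 191.
Expected counts (row total × column total / N):
  Purchase, Variant A: 75×82/191 = 32.19895
  Purchase, Variant B: 75×109/191 = 42.80105
  Add-to-cart, Variant A: 63×82/191 = 27.04712
  Add-to-cart, Variant B: 63×109/191 = 35.95288
  Bounce, Variant A: 53×82/191 = 22.75393
  Bounce, Variant B: 53×109/191 = 30.24607
Contributions (O − E)²/E:
  (39 − 32.19895)²/32.19895 = 1.4365
  (36 − 42.80105)²/42.80105 = 1.0807
  (22 − 27.04712)²/27.04712 = 0.9418
  (41 − 35.95288)²/35.95288 = 0.7085
  (21 − 22.75393)²/22.75393 = 0.1352
  (32 − 30.24607)²/30.24607 = 0.1017
χ² = 1.4365 + 1.0807 + 0.9418 + 0.7085 + 0.1352 + 0.1017 = 4.404

4.404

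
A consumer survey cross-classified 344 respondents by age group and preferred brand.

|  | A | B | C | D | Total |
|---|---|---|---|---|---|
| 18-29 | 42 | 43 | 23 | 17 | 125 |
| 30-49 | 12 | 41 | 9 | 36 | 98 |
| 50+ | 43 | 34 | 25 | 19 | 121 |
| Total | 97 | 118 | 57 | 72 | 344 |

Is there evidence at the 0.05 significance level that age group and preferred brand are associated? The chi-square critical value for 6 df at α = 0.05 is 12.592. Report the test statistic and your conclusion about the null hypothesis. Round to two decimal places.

Grand total N = 344.
Expected counts (row total × column total / N):
  18-29, A: 125×97/344 = 35.2471
  18-29, B: 125×118/344 = 42.8779
  18-29, C: 125×57/344 = 20.7122
  18-29, D: 125×72/344 = 26.1628
  30-49, A: 98×97/344 = 27.6337
  30-49, B: 98×118/344 = 33.6163
  30-49, C: 98×57/344 = 16.2384
  30-49, D: 98×72/344 = 20.5116
  50+, A: 121×97/344 = 34.1192
  50+, B: 121×118/344 = 41.5058
  50+, C: 121×57/344 = 20.0494
  50+, D: 121×72/344 = 25.3256
Contributions (O − E)²/E:
  (42 − 35.2471)²/35.2471 = 1.2938
  (43 − 42.8779)²/42.8779 = 0.0003
  (23 − 20.7122)²/20.7122 = 0.2527
  (17 − 26.1628)²/26.1628 = 3.2090
  (12 − 27.6337)²/27.6337 = 8.8447
  (41 − 33.6163)²/33.6163 = 1.6218
  (9 − 16.2384)²/16.2384 = 3.2266
  (36 − 20.5116)²/20.5116 = 11.6954
  (43 − 34.1192)²/34.1192 = 2.3116
  (34 − 41.5058)²/41.5058 = 1.3573
  (25 − 20.0494)²/20.0494 = 1.2224
  (19 − 25.3256)²/25.3256 = 1.5800
χ² = 1.2938 + 0.0003 + 0.2527 + 3.2090 + 8.8447 + 1.6218 + 3.2266 + 11.6954 + 2.3116 + 1.3573 + 1.2224 + 1.5800 = 36.62
df = (3−1)(4−1) = 6. Since 36.62 > 12.592, reject the null hypothesis of independence at α = 0.05.

36.62; reject H₀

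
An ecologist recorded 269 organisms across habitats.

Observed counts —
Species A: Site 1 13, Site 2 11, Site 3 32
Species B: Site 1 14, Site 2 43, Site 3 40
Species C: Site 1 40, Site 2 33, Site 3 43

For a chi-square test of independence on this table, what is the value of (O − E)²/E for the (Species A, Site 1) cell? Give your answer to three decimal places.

Row total (Species A) = 56; column total (Site 1) = 67; N = 269.
Expected count E = 56 × 67 / 269 = 13.94796.
Contribution = (O − E)²/E = (13 − 13.94796)² / 13.94796 = 0.064.

0.064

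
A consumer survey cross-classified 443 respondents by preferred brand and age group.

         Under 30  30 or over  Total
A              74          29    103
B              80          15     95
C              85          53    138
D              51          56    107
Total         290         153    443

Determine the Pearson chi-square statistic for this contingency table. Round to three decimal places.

32.531

Grand total N = 443.
Expected counts (row total × column total / N):
  A, Under 30: 103×290/443 = 67.4266
  A, 30 or over: 103×153/443 = 35.5734
  B, Under 30: 95×290/443 = 62.1896
  B, 30 or over: 95×153/443 = 32.8104
  C, Under 30: 138×290/443 = 90.3386
  C, 30 or over: 138×153/443 = 47.6614
  D, Under 30: 107×290/443 = 70.0451
  D, 30 or over: 107×153/443 = 36.9549
Contributions (O − E)²/E:
  (74 − 67.4266)²/67.4266 = 0.6408
  (29 − 35.5734)²/35.5734 = 1.2147
  (80 − 62.1896)²/62.1896 = 5.1007
  (15 − 32.8104)²/32.8104 = 9.6680
  (85 − 90.3386)²/90.3386 = 0.3155
  (53 − 47.6614)²/47.6614 = 0.5980
  (51 − 70.0451)²/70.0451 = 5.1783
  (56 − 36.9549)²/36.9549 = 9.8151
χ² = 0.6408 + 1.2147 + 5.1007 + 9.6680 + 0.3155 + 0.5980 + 5.1783 + 9.8151 = 32.531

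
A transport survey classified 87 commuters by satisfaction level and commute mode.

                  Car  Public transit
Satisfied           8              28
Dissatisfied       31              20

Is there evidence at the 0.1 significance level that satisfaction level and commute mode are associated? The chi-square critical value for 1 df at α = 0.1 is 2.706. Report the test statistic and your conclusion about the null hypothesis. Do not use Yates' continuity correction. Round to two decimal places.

12.69; reject H₀

Row totals: 36, 51. Column totals: 39, 48. Grand total N = 87.
Expected counts (row total × column total / N):
  Satisfied, Car: 36×39/87 = 16.138
  Satisfied, Public transit: 36×48/87 = 19.862
  Dissatisfied, Car: 51×39/87 = 22.862
  Dissatisfied, Public transit: 51×48/87 = 28.138
Contributions (O − E)²/E:
  (8 − 16.138)²/16.138 = 4.1038
  (28 − 19.862)²/19.862 = 3.3344
  (31 − 22.862)²/22.862 = 2.8968
  (20 − 28.138)²/28.138 = 2.3537
χ² = 4.1038 + 3.3344 + 2.8968 + 2.3537 = 12.69
df = (2−1)(2−1) = 1. Since 12.69 > 2.706, reject the null hypothesis of independence at α = 0.1.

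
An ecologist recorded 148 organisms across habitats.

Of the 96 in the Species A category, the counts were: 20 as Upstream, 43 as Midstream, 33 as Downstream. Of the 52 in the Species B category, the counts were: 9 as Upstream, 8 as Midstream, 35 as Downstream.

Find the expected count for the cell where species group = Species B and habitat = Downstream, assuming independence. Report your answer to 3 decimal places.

23.892

Row total (Species B) = 52; column total (Downstream) = 68; grand total N = 148.
Expected count = (row total × column total) / N = 52 × 68 / 148 = 23.892.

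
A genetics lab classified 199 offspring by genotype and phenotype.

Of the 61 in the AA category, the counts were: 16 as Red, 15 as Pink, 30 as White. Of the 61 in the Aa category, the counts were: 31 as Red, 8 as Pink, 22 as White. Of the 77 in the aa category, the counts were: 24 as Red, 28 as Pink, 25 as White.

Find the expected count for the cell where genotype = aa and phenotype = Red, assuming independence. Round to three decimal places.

Row total (aa) = 77; column total (Red) = 71; grand total N = 199.
Expected count = (row total × column total) / N = 77 × 71 / 199 = 27.472.

27.472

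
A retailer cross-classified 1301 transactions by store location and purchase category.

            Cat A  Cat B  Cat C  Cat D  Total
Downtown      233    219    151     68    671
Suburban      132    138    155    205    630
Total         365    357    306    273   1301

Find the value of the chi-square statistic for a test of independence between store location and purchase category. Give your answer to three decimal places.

Grand total N = 1301.
Expected counts (row total × column total / N):
  Downtown, Cat A: 671×365/1301 = 188.2513
  Downtown, Cat B: 671×357/1301 = 184.1253
  Downtown, Cat C: 671×306/1301 = 157.8217
  Downtown, Cat D: 671×273/1301 = 140.8017
  Suburban, Cat A: 630×365/1301 = 176.7487
  Suburban, Cat B: 630×357/1301 = 172.8747
  Suburban, Cat C: 630×306/1301 = 148.1783
  Suburban, Cat D: 630×273/1301 = 132.1983
Contributions (O − E)²/E:
  (233 − 188.2513)²/188.2513 = 10.6371
  (219 − 184.1253)²/184.1253 = 6.6055
  (151 − 157.8217)²/157.8217 = 0.2949
  (68 − 140.8017)²/140.8017 = 37.6422
  (132 − 176.7487)²/176.7487 = 11.3293
  (138 − 172.8747)²/172.8747 = 7.0354
  (155 − 148.1783)²/148.1783 = 0.3141
  (205 − 132.1983)²/132.1983 = 40.0919
χ² = 10.6371 + 6.6055 + 0.2949 + 37.6422 + 11.3293 + 7.0354 + 0.3141 + 40.0919 = 113.950

113.950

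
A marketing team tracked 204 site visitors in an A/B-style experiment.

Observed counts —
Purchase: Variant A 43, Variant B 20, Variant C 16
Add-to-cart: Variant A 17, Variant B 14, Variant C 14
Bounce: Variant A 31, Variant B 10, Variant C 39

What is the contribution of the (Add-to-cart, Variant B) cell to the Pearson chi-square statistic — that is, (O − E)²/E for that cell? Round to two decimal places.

1.90

Row total (Add-to-cart) = 45; column total (Variant B) = 44; N = 204.
Expected count E = 45 × 44 / 204 = 9.706.
Contribution = (O − E)²/E = (14 − 9.706)² / 9.706 = 1.90.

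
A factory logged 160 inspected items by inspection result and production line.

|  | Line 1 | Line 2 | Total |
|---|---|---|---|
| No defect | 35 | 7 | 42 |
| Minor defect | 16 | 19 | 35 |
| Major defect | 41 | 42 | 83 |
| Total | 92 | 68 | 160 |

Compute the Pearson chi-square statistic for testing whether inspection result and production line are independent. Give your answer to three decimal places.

Grand total N = 160.
Expected counts (row total × column total / N):
  No defect, Line 1: 42×92/160 = 24.1500
  No defect, Line 2: 42×68/160 = 17.8500
  Minor defect, Line 1: 35×92/160 = 20.1250
  Minor defect, Line 2: 35×68/160 = 14.8750
  Major defect, Line 1: 83×92/160 = 47.7250
  Major defect, Line 2: 83×68/160 = 35.2750
Contributions (O − E)²/E:
  (35 − 24.1500)²/24.1500 = 4.8746
  (7 − 17.8500)²/17.8500 = 6.5951
  (16 − 20.1250)²/20.1250 = 0.8455
  (19 − 14.8750)²/14.8750 = 1.1439
  (41 − 47.7250)²/47.7250 = 0.9476
  (42 − 35.2750)²/35.2750 = 1.2821
χ² = 4.8746 + 6.5951 + 0.8455 + 1.1439 + 0.9476 + 1.2821 = 15.689

15.689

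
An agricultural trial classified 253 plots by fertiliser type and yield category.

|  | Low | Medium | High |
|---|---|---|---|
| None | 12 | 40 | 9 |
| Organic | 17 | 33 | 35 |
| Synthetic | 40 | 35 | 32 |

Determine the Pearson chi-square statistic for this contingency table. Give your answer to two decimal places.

Row totals: 61, 85, 107. Column totals: 69, 108, 76. Grand total N = 253.
Expected counts (row total × column total / N):
  None, Low: 61×69/253 = 16.636
  None, Medium: 61×108/253 = 26.040
  None, High: 61×76/253 = 18.324
  Organic, Low: 85×69/253 = 23.182
  Organic, Medium: 85×108/253 = 36.285
  Organic, High: 85×76/253 = 25.534
  Synthetic, Low: 107×69/253 = 29.182
  Synthetic, Medium: 107×108/253 = 45.676
  Synthetic, High: 107×76/253 = 32.142
Contributions (O − E)²/E:
  (12 − 16.636)²/16.636 = 1.2919
  (40 − 26.040)²/26.040 = 7.4839
  (9 − 18.324)²/18.324 = 4.7444
  (17 − 23.182)²/23.182 = 1.6486
  (33 − 36.285)²/36.285 = 0.2974
  (35 − 25.534)²/25.534 = 3.5092
  (40 − 29.182)²/29.182 = 4.0103
  (35 − 45.676)²/45.676 = 2.4953
  (32 − 32.142)²/32.142 = 0.0006
χ² = 1.2919 + 7.4839 + 4.7444 + 1.6486 + 0.2974 + 3.5092 + 4.0103 + 2.4953 + 0.0006 = 25.48

25.48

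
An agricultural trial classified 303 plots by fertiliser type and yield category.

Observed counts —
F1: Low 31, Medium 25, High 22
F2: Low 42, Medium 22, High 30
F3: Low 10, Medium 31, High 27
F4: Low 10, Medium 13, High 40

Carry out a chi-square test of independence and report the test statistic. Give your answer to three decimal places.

40.198

Row totals: 78, 94, 68, 63. Column totals: 93, 91, 119. Grand total N = 303.
Expected counts (row total × column total / N):
  F1, Low: 78×93/303 = 23.9406
  F1, Medium: 78×91/303 = 23.4257
  F1, High: 78×119/303 = 30.6337
  F2, Low: 94×93/303 = 28.8515
  F2, Medium: 94×91/303 = 28.2310
  F2, High: 94×119/303 = 36.9175
  F3, Low: 68×93/303 = 20.8713
  F3, Medium: 68×91/303 = 20.4224
  F3, High: 68×119/303 = 26.7063
  F4, Low: 63×93/303 = 19.3366
  F4, Medium: 63×91/303 = 18.9208
  F4, High: 63×119/303 = 24.7426
Contributions (O − E)²/E:
  (31 − 23.9406)²/23.9406 = 2.0816
  (25 − 23.4257)²/23.4257 = 0.1058
  (22 − 30.6337)²/30.6337 = 2.4333
  (42 − 28.8515)²/28.8515 = 5.9922
  (22 − 28.2310)²/28.2310 = 1.3753
  (30 − 36.9175)²/36.9175 = 1.2962
  (10 − 20.8713)²/20.8713 = 5.6626
  (31 − 20.4224)²/20.4224 = 5.4786
  (27 − 26.7063)²/26.7063 = 0.0032
  (10 − 19.3366)²/19.3366 = 4.5081
  (13 − 18.9208)²/18.9208 = 1.8528
  (40 − 24.7426)²/24.7426 = 9.4084
χ² = 2.0816 + 0.1058 + 2.4333 + 5.9922 + 1.3753 + 1.2962 + 5.6626 + 5.4786 + 0.0032 + 4.5081 + 1.8528 + 9.4084 = 40.198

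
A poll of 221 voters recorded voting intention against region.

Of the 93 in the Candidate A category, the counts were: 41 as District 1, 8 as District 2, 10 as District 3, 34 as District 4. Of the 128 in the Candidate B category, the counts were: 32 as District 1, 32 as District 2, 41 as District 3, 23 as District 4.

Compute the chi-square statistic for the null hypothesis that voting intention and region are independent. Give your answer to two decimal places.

31.73

Row totals: 93, 128. Column totals: 73, 40, 51, 57. Grand total N = 221.
Expected counts (row total × column total / N):
  Candidate A, District 1: 93×73/221 = 30.7195
  Candidate A, District 2: 93×40/221 = 16.8326
  Candidate A, District 3: 93×51/221 = 21.4615
  Candidate A, District 4: 93×57/221 = 23.9864
  Candidate B, District 1: 128×73/221 = 42.2805
  Candidate B, District 2: 128×40/221 = 23.1674
  Candidate B, District 3: 128×51/221 = 29.5385
  Candidate B, District 4: 128×57/221 = 33.0136
Contributions (O − E)²/E:
  (41 − 30.7195)²/30.7195 = 3.4404
  (8 − 16.8326)²/16.8326 = 4.6347
  (10 − 21.4615)²/21.4615 = 6.1210
  (34 − 23.9864)²/23.9864 = 4.1804
  (32 − 42.2805)²/42.2805 = 2.4997
  (32 − 23.1674)²/23.1674 = 3.3674
  (41 − 29.5385)²/29.5385 = 4.4473
  (23 − 33.0136)²/33.0136 = 3.0373
χ² = 3.4404 + 4.6347 + 6.1210 + 4.1804 + 2.4997 + 3.3674 + 4.4473 + 3.0373 = 31.73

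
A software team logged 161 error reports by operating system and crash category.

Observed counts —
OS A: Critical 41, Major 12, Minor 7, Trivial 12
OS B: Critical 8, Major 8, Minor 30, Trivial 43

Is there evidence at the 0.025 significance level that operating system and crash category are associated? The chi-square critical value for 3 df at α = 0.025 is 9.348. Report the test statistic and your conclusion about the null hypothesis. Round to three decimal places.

53.597; reject H₀

Row totals: 72, 89. Column totals: 49, 20, 37, 55. Grand total N = 161.
Expected counts (row total × column total / N):
  OS A, Critical: 72×49/161 = 21.9130
  OS A, Major: 72×20/161 = 8.9441
  OS A, Minor: 72×37/161 = 16.5466
  OS A, Trivial: 72×55/161 = 24.5963
  OS B, Critical: 89×49/161 = 27.0870
  OS B, Major: 89×20/161 = 11.0559
  OS B, Minor: 89×37/161 = 20.4534
  OS B, Trivial: 89×55/161 = 30.4037
Contributions (O − E)²/E:
  (41 − 21.9130)²/21.9130 = 16.6255
  (12 − 8.9441)²/8.9441 = 1.0441
  (7 − 16.5466)²/16.5466 = 5.5079
  (12 − 24.5963)²/24.5963 = 6.4508
  (8 − 27.0870)²/27.0870 = 13.4498
  (8 − 11.0559)²/11.0559 = 0.8447
  (30 − 20.4534)²/20.4534 = 4.4559
  (43 − 30.4037)²/30.4037 = 5.2187
χ² = 16.6255 + 1.0441 + 5.5079 + 6.4508 + 13.4498 + 0.8447 + 4.4559 + 5.2187 = 53.597
df = (2−1)(4−1) = 3. Since 53.597 > 9.348, reject the null hypothesis of independence at α = 0.025.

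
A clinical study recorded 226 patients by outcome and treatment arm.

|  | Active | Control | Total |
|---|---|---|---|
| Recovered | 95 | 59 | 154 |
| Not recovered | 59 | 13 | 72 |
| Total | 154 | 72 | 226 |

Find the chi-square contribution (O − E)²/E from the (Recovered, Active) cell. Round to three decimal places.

Row total (Recovered) = 154; column total (Active) = 154; N = 226.
Expected count E = 154 × 154 / 226 = 104.9381.
Contribution = (O − E)²/E = (95 − 104.9381)² / 104.9381 = 0.941.

0.941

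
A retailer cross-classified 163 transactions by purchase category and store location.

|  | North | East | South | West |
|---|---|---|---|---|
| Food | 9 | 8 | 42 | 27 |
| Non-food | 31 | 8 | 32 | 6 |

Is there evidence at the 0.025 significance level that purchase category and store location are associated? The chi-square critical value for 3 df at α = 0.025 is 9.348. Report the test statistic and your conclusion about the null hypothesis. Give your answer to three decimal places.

26.399; reject H₀

Row totals: 86, 77. Column totals: 40, 16, 74, 33. Grand total N = 163.
Expected counts (row total × column total / N):
  Food, North: 86×40/163 = 21.1043
  Food, East: 86×16/163 = 8.4417
  Food, South: 86×74/163 = 39.0429
  Food, West: 86×33/163 = 17.4110
  Non-food, North: 77×40/163 = 18.8957
  Non-food, East: 77×16/163 = 7.5583
  Non-food, South: 77×74/163 = 34.9571
  Non-food, West: 77×33/163 = 15.5890
Contributions (O − E)²/E:
  (9 − 21.1043)²/21.1043 = 6.9424
  (8 − 8.4417)²/8.4417 = 0.0231
  (42 − 39.0429)²/39.0429 = 0.2240
  (27 − 17.4110)²/17.4110 = 5.2811
  (31 − 18.8957)²/18.8957 = 7.7538
  (8 − 7.5583)²/7.5583 = 0.0258
  (32 − 34.9571)²/34.9571 = 0.2501
  (6 − 15.5890)²/15.5890 = 5.8983
χ² = 6.9424 + 0.0231 + 0.2240 + 5.2811 + 7.7538 + 0.0258 + 0.2501 + 5.8983 = 26.399
df = (2−1)(4−1) = 3. Since 26.399 > 9.348, reject the null hypothesis of independence at α = 0.025.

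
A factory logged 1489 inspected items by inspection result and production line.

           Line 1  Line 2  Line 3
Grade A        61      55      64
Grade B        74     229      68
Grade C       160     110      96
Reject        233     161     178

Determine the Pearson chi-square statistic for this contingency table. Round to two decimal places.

Row totals: 180, 371, 366, 572. Column totals: 528, 555, 406. Grand total N = 1489.
Expected counts (row total × column total / N):
  Grade A, Line 1: 180×528/1489 = 63.828
  Grade A, Line 2: 180×555/1489 = 67.092
  Grade A, Line 3: 180×406/1489 = 49.080
  Grade B, Line 1: 371×528/1489 = 131.557
  Grade B, Line 2: 371×555/1489 = 138.284
  Grade B, Line 3: 371×406/1489 = 101.159
  Grade C, Line 1: 366×528/1489 = 129.784
  Grade C, Line 2: 366×555/1489 = 136.420
  Grade C, Line 3: 366×406/1489 = 99.796
  Reject, Line 1: 572×528/1489 = 202.831
  Reject, Line 2: 572×555/1489 = 213.203
  Reject, Line 3: 572×406/1489 = 155.965
Contributions (O − E)²/E:
  (61 − 63.828)²/63.828 = 0.1253
  (55 − 67.092)²/67.092 = 2.1793
  (64 − 49.080)²/49.080 = 4.5356
  (74 − 131.557)²/131.557 = 25.1815
  (229 − 138.284)²/138.284 = 59.5108
  (68 − 101.159)²/101.159 = 10.8692
  (160 − 129.784)²/129.784 = 7.0348
  (110 − 136.420)²/136.420 = 5.1167
  (96 − 99.796)²/99.796 = 0.1444
  (233 − 202.831)²/202.831 = 4.4873
  (161 − 213.203)²/213.203 = 12.7820
  (178 − 155.965)²/155.965 = 3.1131
χ² = 0.1253 + 2.1793 + 4.5356 + 25.1815 + 59.5108 + 10.8692 + 7.0348 + 5.1167 + 0.1444 + 4.4873 + 12.7820 + 3.1131 = 135.08

135.08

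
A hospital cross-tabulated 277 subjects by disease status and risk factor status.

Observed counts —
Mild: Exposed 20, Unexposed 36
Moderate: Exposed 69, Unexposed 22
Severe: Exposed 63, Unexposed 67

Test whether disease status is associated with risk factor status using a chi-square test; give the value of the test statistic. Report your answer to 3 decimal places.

26.590

Row totals: 56, 91, 130. Column totals: 152, 125. Grand total N = 277.
Expected counts (row total × column total / N):
  Mild, Exposed: 56×152/277 = 30.7292
  Mild, Unexposed: 56×125/277 = 25.2708
  Moderate, Exposed: 91×152/277 = 49.9350
  Moderate, Unexposed: 91×125/277 = 41.0650
  Severe, Exposed: 130×152/277 = 71.3357
  Severe, Unexposed: 130×125/277 = 58.6643
Contributions (O − E)²/E:
  (20 − 30.7292)²/30.7292 = 3.7461
  (36 − 25.2708)²/25.2708 = 4.5553
  (69 − 49.9350)²/49.9350 = 7.2789
  (22 − 41.0650)²/41.0650 = 8.8512
  (63 − 71.3357)²/71.3357 = 0.9740
  (67 − 58.6643)²/58.6643 = 1.1844
χ² = 3.7461 + 4.5553 + 7.2789 + 8.8512 + 0.9740 + 1.1844 = 26.590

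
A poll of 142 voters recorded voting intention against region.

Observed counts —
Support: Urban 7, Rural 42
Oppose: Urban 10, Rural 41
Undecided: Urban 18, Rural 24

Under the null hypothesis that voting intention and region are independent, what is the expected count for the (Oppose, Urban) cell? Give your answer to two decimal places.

Row total (Oppose) = 51; column total (Urban) = 35; grand total N = 142.
Expected count = (row total × column total) / N = 51 × 35 / 142 = 12.57.

12.57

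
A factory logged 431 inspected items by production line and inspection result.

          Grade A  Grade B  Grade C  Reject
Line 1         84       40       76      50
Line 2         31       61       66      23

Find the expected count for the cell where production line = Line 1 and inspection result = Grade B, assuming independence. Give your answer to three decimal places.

58.585

Row total (Line 1) = 250; column total (Grade B) = 101; grand total N = 431.
Expected count = (row total × column total) / N = 250 × 101 / 431 = 58.585.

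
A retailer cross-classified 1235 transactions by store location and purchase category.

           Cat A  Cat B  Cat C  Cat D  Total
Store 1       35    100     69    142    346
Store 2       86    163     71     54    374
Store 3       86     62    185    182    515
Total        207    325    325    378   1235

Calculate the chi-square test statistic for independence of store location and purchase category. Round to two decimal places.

Grand total N = 1235.
Expected counts (row total × column total / N):
  Store 1, Cat A: 346×207/1235 = 57.994
  Store 1, Cat B: 346×325/1235 = 91.053
  Store 1, Cat C: 346×325/1235 = 91.053
  Store 1, Cat D: 346×378/1235 = 105.901
  Store 2, Cat A: 374×207/1235 = 62.687
  Store 2, Cat B: 374×325/1235 = 98.421
  Store 2, Cat C: 374×325/1235 = 98.421
  Store 2, Cat D: 374×378/1235 = 114.471
  Store 3, Cat A: 515×207/1235 = 86.320
  Store 3, Cat B: 515×325/1235 = 135.526
  Store 3, Cat C: 515×325/1235 = 135.526
  Store 3, Cat D: 515×378/1235 = 157.628
Contributions (O − E)²/E:
  (35 − 57.994)²/57.994 = 9.1169
  (100 − 91.053)²/91.053 = 0.8791
  (69 − 91.053)²/91.053 = 5.3412
  (142 − 105.901)²/105.901 = 12.3052
  (86 − 62.687)²/62.687 = 8.6700
  (163 − 98.421)²/98.421 = 42.3736
  (71 − 98.421)²/98.421 = 7.6397
  (54 − 114.471)²/114.471 = 31.9447
  (86 − 86.320)²/86.320 = 0.0012
  (62 − 135.526)²/135.526 = 39.8896
  (185 − 135.526)²/135.526 = 18.0606
  (182 − 157.628)²/157.628 = 3.7683
χ² = 9.1169 + 0.8791 + 5.3412 + 12.3052 + 8.6700 + 42.3736 + 7.6397 + 31.9447 + 0.0012 + 39.8896 + 18.0606 + 3.7683 = 179.99

179.99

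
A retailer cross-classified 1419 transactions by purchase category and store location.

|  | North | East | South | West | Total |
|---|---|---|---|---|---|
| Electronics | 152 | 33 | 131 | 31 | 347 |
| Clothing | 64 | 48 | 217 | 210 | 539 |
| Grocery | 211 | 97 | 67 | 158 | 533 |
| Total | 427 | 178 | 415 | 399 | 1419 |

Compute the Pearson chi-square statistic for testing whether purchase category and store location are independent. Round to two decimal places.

Grand total N = 1419.
Expected counts (row total × column total / N):
  Electronics, North: 347×427/1419 = 104.4179
  Electronics, East: 347×178/1419 = 43.5278
  Electronics, South: 347×415/1419 = 101.4834
  Electronics, West: 347×399/1419 = 97.5708
  Clothing, North: 539×427/1419 = 162.1938
  Clothing, East: 539×178/1419 = 67.6124
  Clothing, South: 539×415/1419 = 157.6357
  Clothing, West: 539×399/1419 = 151.5581
  Grocery, North: 533×427/1419 = 160.3883
  Grocery, East: 533×178/1419 = 66.8598
  Grocery, South: 533×415/1419 = 155.8809
  Grocery, West: 533×399/1419 = 149.8710
Contributions (O − E)²/E:
  (152 − 104.4179)²/104.4179 = 21.6826
  (33 − 43.5278)²/43.5278 = 2.5463
  (131 − 101.4834)²/101.4834 = 8.5849
  (31 − 97.5708)²/97.5708 = 45.4201
  (64 − 162.1938)²/162.1938 = 59.4475
  (48 − 67.6124)²/67.6124 = 5.6890
  (217 − 157.6357)²/157.6357 = 22.3561
  (210 − 151.5581)²/151.5581 = 22.5356
  (211 − 160.3883)²/160.3883 = 15.9709
  (97 − 66.8598)²/66.8598 = 13.5871
  (67 − 155.8809)²/155.8809 = 50.6785
  (158 − 149.8710)²/149.8710 = 0.4409
χ² = 21.6826 + 2.5463 + 8.5849 + 45.4201 + 59.4475 + 5.6890 + 22.3561 + 22.5356 + 15.9709 + 13.5871 + 50.6785 + 0.4409 = 268.94

268.94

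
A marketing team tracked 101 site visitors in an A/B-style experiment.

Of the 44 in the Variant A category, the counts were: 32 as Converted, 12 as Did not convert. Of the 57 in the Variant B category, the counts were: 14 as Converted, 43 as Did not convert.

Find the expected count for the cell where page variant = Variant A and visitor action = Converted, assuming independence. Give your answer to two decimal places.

Row total (Variant A) = 44; column total (Converted) = 46; grand total N = 101.
Expected count = (row total × column total) / N = 44 × 46 / 101 = 20.04.

20.04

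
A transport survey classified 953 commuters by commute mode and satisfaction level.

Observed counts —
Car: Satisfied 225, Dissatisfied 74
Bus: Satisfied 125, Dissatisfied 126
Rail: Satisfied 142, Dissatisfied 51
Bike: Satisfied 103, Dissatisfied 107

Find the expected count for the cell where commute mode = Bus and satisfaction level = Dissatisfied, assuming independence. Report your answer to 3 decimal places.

Row total (Bus) = 251; column total (Dissatisfied) = 358; grand total N = 953.
Expected count = (row total × column total) / N = 251 × 358 / 953 = 94.290.

94.290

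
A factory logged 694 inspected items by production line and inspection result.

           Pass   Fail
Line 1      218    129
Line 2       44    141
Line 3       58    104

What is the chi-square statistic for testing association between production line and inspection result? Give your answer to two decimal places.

83.05

Row totals: 347, 185, 162. Column totals: 320, 374. Grand total N = 694.
Expected counts (row total × column total / N):
  Line 1, Pass: 347×320/694 = 160.000
  Line 1, Fail: 347×374/694 = 187.000
  Line 2, Pass: 185×320/694 = 85.303
  Line 2, Fail: 185×374/694 = 99.697
  Line 3, Pass: 162×320/694 = 74.697
  Line 3, Fail: 162×374/694 = 87.303
Contributions (O − E)²/E:
  (218 − 160.000)²/160.000 = 21.0250
  (129 − 187.000)²/187.000 = 17.9893
  (44 − 85.303)²/85.303 = 19.9986
  (141 − 99.697)²/99.697 = 17.1112
  (58 − 74.697)²/74.697 = 3.7323
  (104 − 87.303)²/87.303 = 3.1934
χ² = 21.0250 + 17.9893 + 19.9986 + 17.1112 + 3.7323 + 3.1934 = 83.05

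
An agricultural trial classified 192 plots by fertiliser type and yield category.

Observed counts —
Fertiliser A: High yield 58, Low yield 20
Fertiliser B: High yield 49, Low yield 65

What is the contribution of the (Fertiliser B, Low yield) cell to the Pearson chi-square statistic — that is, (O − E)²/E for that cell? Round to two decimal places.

4.18

Row total (Fertiliser B) = 114; column total (Low yield) = 85; N = 192.
Expected count E = 114 × 85 / 192 = 50.469.
Contribution = (O − E)²/E = (65 − 50.469)² / 50.469 = 4.18.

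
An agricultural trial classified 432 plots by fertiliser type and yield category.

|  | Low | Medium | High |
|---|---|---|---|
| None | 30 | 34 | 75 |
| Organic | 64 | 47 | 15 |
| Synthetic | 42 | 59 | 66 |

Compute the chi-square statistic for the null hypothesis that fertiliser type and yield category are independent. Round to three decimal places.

Row totals: 139, 126, 167. Column totals: 136, 140, 156. Grand total N = 432.
Expected counts (row total × column total / N):
  None, Low: 139×136/432 = 43.7593
  None, Medium: 139×140/432 = 45.0463
  None, High: 139×156/432 = 50.1944
  Organic, Low: 126×136/432 = 39.6667
  Organic, Medium: 126×140/432 = 40.8333
  Organic, High: 126×156/432 = 45.5000
  Synthetic, Low: 167×136/432 = 52.5741
  Synthetic, Medium: 167×140/432 = 54.1204
  Synthetic, High: 167×156/432 = 60.3056
Contributions (O − E)²/E:
  (30 − 43.7593)²/43.7593 = 4.3264
  (34 − 45.0463)²/45.0463 = 2.7088
  (75 − 50.1944)²/50.1944 = 12.2587
  (64 − 39.6667)²/39.6667 = 14.9271
  (47 − 40.8333)²/40.8333 = 0.9313
  (15 − 45.5000)²/45.5000 = 20.4451
  (42 − 52.5741)²/52.5741 = 2.1267
  (59 − 54.1204)²/54.1204 = 0.4400
  (66 − 60.3056)²/60.3056 = 0.5377
χ² = 4.3264 + 2.7088 + 12.2587 + 14.9271 + 0.9313 + 20.4451 + 2.1267 + 0.4400 + 0.5377 = 58.702

58.702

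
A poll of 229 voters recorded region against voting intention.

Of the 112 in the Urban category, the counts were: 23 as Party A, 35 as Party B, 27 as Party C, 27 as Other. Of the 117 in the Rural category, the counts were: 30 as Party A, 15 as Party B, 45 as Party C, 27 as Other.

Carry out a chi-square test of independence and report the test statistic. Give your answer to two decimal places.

Row totals: 112, 117. Column totals: 53, 50, 72, 54. Grand total N = 229.
Expected counts (row total × column total / N):
  Urban, Party A: 112×53/229 = 25.921
  Urban, Party B: 112×50/229 = 24.454
  Urban, Party C: 112×72/229 = 35.214
  Urban, Other: 112×54/229 = 26.410
  Rural, Party A: 117×53/229 = 27.079
  Rural, Party B: 117×50/229 = 25.546
  Rural, Party C: 117×72/229 = 36.786
  Rural, Other: 117×54/229 = 27.590
Contributions (O − E)²/E:
  (23 − 25.921)²/25.921 = 0.3292
  (35 − 24.454)²/24.454 = 4.5481
  (27 − 35.214)²/35.214 = 1.9160
  (27 − 26.410)²/26.410 = 0.0132
  (30 − 27.079)²/27.079 = 0.3151
  (15 − 25.546)²/25.546 = 4.3536
  (45 − 36.786)²/36.786 = 1.8341
  (27 − 27.590)²/27.590 = 0.0126
χ² = 0.3292 + 4.5481 + 1.9160 + 0.0132 + 0.3151 + 4.3536 + 1.8341 + 0.0126 = 13.32

13.32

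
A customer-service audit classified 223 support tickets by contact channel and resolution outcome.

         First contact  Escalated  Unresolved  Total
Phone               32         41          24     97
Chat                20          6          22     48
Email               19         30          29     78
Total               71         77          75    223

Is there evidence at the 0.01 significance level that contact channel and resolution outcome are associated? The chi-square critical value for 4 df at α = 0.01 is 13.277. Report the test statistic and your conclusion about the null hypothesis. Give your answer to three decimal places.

Grand total N = 223.
Expected counts (row total × column total / N):
  Phone, First contact: 97×71/223 = 30.8834
  Phone, Escalated: 97×77/223 = 33.4933
  Phone, Unresolved: 97×75/223 = 32.6233
  Chat, First contact: 48×71/223 = 15.2825
  Chat, Escalated: 48×77/223 = 16.5740
  Chat, Unresolved: 48×75/223 = 16.1435
  Email, First contact: 78×71/223 = 24.8341
  Email, Escalated: 78×77/223 = 26.9327
  Email, Unresolved: 78×75/223 = 26.2332
Contributions (O − E)²/E:
  (32 − 30.8834)²/30.8834 = 0.0404
  (41 − 33.4933)²/33.4933 = 1.6824
  (24 − 32.6233)²/32.6233 = 2.2794
  (20 − 15.2825)²/15.2825 = 1.4562
  (6 − 16.5740)²/16.5740 = 6.7461
  (22 − 16.1435)²/16.1435 = 2.1246
  (19 − 24.8341)²/24.8341 = 1.3706
  (30 − 26.9327)²/26.9327 = 0.3493
  (29 − 26.2332)²/26.2332 = 0.2918
χ² = 0.0404 + 1.6824 + 2.2794 + 1.4562 + 6.7461 + 2.1246 + 1.3706 + 0.3493 + 0.2918 = 16.341
df = (3−1)(3−1) = 4. Since 16.341 > 13.277, reject the null hypothesis of independence at α = 0.01.

16.341; reject H₀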